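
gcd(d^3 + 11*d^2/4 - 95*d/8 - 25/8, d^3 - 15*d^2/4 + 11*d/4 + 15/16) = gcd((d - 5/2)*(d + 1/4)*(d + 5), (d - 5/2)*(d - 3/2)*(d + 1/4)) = d^2 - 9*d/4 - 5/8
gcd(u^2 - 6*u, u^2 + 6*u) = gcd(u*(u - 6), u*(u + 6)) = u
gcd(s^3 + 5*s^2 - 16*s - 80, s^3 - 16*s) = s^2 - 16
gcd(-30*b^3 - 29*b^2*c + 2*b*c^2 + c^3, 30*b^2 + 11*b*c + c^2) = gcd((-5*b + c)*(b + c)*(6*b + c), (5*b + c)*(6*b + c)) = 6*b + c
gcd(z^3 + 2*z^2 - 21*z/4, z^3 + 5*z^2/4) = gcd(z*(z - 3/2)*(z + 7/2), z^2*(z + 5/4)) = z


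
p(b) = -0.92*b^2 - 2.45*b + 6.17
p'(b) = -1.84*b - 2.45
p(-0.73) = 7.47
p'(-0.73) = -1.11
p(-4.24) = 0.02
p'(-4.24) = 5.35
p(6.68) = -51.25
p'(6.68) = -14.74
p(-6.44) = -16.21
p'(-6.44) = 9.40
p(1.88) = -1.69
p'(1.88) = -5.91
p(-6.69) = -18.62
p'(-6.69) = 9.86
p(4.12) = -19.54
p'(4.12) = -10.03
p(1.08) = 2.45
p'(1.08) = -4.44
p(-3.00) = 5.24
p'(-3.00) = 3.07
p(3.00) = -9.46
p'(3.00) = -7.97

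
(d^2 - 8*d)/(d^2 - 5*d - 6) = d*(8 - d)/(-d^2 + 5*d + 6)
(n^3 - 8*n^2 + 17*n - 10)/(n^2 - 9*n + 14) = (n^2 - 6*n + 5)/(n - 7)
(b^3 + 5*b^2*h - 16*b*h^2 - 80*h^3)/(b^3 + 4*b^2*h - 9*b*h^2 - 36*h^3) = (b^2 + b*h - 20*h^2)/(b^2 - 9*h^2)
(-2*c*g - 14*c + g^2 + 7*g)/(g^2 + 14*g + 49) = (-2*c + g)/(g + 7)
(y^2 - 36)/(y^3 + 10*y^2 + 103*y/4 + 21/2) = 4*(y - 6)/(4*y^2 + 16*y + 7)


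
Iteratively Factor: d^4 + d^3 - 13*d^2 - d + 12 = (d - 1)*(d^3 + 2*d^2 - 11*d - 12) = (d - 1)*(d + 4)*(d^2 - 2*d - 3) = (d - 1)*(d + 1)*(d + 4)*(d - 3)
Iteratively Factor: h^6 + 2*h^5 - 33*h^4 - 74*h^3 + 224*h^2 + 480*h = (h - 5)*(h^5 + 7*h^4 + 2*h^3 - 64*h^2 - 96*h) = (h - 5)*(h + 4)*(h^4 + 3*h^3 - 10*h^2 - 24*h) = h*(h - 5)*(h + 4)*(h^3 + 3*h^2 - 10*h - 24) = h*(h - 5)*(h - 3)*(h + 4)*(h^2 + 6*h + 8) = h*(h - 5)*(h - 3)*(h + 2)*(h + 4)*(h + 4)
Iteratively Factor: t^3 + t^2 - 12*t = (t + 4)*(t^2 - 3*t) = (t - 3)*(t + 4)*(t)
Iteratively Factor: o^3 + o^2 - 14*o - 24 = (o + 3)*(o^2 - 2*o - 8) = (o + 2)*(o + 3)*(o - 4)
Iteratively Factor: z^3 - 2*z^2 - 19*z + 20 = (z + 4)*(z^2 - 6*z + 5) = (z - 1)*(z + 4)*(z - 5)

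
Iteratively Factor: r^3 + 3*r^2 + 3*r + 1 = (r + 1)*(r^2 + 2*r + 1) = (r + 1)^2*(r + 1)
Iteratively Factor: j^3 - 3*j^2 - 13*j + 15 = (j + 3)*(j^2 - 6*j + 5) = (j - 5)*(j + 3)*(j - 1)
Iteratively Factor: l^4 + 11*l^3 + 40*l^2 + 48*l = (l + 4)*(l^3 + 7*l^2 + 12*l) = (l + 4)^2*(l^2 + 3*l) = l*(l + 4)^2*(l + 3)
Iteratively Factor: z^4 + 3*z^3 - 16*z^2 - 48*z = (z + 3)*(z^3 - 16*z) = (z - 4)*(z + 3)*(z^2 + 4*z) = z*(z - 4)*(z + 3)*(z + 4)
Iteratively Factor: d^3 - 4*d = (d - 2)*(d^2 + 2*d) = (d - 2)*(d + 2)*(d)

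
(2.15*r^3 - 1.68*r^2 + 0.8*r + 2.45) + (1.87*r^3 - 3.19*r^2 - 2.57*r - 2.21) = 4.02*r^3 - 4.87*r^2 - 1.77*r + 0.24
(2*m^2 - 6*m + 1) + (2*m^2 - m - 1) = 4*m^2 - 7*m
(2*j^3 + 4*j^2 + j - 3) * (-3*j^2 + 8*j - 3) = -6*j^5 + 4*j^4 + 23*j^3 + 5*j^2 - 27*j + 9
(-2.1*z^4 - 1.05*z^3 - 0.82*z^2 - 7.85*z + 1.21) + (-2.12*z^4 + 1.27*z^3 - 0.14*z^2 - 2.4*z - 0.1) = -4.22*z^4 + 0.22*z^3 - 0.96*z^2 - 10.25*z + 1.11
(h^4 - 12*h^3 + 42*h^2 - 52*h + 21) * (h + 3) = h^5 - 9*h^4 + 6*h^3 + 74*h^2 - 135*h + 63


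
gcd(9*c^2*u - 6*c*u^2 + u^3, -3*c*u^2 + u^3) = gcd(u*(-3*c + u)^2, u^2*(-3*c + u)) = -3*c*u + u^2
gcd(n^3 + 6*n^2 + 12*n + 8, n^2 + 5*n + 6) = n + 2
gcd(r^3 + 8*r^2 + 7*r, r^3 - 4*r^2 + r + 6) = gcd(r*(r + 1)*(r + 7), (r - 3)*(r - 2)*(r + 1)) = r + 1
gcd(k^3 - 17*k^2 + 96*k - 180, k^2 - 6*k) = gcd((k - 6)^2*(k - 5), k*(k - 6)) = k - 6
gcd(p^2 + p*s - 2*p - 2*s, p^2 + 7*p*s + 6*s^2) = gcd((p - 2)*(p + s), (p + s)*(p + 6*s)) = p + s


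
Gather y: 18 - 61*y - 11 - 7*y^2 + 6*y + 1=-7*y^2 - 55*y + 8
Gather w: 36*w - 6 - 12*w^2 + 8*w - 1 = -12*w^2 + 44*w - 7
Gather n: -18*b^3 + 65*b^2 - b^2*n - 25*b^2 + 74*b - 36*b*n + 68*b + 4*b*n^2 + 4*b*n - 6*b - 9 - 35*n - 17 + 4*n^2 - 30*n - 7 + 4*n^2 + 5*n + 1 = -18*b^3 + 40*b^2 + 136*b + n^2*(4*b + 8) + n*(-b^2 - 32*b - 60) - 32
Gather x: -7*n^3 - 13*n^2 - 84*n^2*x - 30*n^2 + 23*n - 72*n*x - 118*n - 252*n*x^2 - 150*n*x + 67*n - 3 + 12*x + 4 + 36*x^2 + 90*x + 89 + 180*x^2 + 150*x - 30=-7*n^3 - 43*n^2 - 28*n + x^2*(216 - 252*n) + x*(-84*n^2 - 222*n + 252) + 60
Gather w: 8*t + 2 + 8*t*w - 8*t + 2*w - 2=w*(8*t + 2)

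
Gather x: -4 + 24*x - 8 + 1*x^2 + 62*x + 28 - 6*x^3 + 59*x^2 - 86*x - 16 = -6*x^3 + 60*x^2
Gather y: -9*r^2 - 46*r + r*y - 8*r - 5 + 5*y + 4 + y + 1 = -9*r^2 - 54*r + y*(r + 6)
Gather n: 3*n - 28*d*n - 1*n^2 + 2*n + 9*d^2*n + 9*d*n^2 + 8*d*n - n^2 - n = n^2*(9*d - 2) + n*(9*d^2 - 20*d + 4)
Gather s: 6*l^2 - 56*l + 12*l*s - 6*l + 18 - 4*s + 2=6*l^2 - 62*l + s*(12*l - 4) + 20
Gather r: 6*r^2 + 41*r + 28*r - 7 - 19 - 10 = 6*r^2 + 69*r - 36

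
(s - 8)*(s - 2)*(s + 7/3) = s^3 - 23*s^2/3 - 22*s/3 + 112/3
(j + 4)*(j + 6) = j^2 + 10*j + 24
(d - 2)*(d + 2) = d^2 - 4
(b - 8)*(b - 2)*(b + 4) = b^3 - 6*b^2 - 24*b + 64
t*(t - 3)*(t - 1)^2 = t^4 - 5*t^3 + 7*t^2 - 3*t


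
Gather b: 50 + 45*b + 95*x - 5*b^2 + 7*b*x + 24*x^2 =-5*b^2 + b*(7*x + 45) + 24*x^2 + 95*x + 50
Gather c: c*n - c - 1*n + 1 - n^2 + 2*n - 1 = c*(n - 1) - n^2 + n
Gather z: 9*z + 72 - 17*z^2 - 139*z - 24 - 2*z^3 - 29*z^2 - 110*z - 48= -2*z^3 - 46*z^2 - 240*z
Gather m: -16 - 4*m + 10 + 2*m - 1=-2*m - 7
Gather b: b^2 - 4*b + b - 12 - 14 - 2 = b^2 - 3*b - 28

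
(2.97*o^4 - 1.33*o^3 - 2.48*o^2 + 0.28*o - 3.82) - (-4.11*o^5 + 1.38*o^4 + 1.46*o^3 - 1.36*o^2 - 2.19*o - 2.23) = 4.11*o^5 + 1.59*o^4 - 2.79*o^3 - 1.12*o^2 + 2.47*o - 1.59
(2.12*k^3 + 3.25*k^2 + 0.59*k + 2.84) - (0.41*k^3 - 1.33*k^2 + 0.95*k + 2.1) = 1.71*k^3 + 4.58*k^2 - 0.36*k + 0.74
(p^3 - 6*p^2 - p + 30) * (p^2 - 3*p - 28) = p^5 - 9*p^4 - 11*p^3 + 201*p^2 - 62*p - 840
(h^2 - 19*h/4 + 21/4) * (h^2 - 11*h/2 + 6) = h^4 - 41*h^3/4 + 299*h^2/8 - 459*h/8 + 63/2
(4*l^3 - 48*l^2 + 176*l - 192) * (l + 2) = 4*l^4 - 40*l^3 + 80*l^2 + 160*l - 384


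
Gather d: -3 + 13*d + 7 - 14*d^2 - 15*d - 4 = -14*d^2 - 2*d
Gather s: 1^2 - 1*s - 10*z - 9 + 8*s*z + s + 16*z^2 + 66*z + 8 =8*s*z + 16*z^2 + 56*z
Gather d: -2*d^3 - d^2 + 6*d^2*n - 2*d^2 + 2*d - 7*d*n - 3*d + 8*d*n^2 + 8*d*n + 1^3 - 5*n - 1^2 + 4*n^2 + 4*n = -2*d^3 + d^2*(6*n - 3) + d*(8*n^2 + n - 1) + 4*n^2 - n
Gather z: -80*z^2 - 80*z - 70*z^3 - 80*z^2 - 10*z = -70*z^3 - 160*z^2 - 90*z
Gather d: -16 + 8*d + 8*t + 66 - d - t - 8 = 7*d + 7*t + 42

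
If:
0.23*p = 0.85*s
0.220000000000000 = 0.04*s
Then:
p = 20.33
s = 5.50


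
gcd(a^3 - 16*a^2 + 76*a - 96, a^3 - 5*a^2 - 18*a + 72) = a - 6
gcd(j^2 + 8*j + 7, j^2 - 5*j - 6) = j + 1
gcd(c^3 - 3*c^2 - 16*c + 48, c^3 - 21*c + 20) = c - 4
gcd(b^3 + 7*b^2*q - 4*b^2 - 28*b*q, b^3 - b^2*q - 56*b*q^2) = b^2 + 7*b*q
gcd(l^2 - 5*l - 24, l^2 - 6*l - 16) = l - 8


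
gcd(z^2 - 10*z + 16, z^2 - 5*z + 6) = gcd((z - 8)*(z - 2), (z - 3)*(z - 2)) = z - 2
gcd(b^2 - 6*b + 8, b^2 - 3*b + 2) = b - 2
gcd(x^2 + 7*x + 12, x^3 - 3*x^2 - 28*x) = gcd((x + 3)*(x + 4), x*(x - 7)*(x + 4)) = x + 4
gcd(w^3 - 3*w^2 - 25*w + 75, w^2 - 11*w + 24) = w - 3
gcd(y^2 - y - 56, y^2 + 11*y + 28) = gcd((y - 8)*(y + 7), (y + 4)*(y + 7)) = y + 7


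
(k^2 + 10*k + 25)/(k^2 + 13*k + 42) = (k^2 + 10*k + 25)/(k^2 + 13*k + 42)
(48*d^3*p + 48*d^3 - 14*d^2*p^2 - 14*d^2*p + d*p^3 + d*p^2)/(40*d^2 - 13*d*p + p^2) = d*(-6*d*p - 6*d + p^2 + p)/(-5*d + p)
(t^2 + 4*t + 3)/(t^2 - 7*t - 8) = (t + 3)/(t - 8)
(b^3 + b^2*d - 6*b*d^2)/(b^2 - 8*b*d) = (b^2 + b*d - 6*d^2)/(b - 8*d)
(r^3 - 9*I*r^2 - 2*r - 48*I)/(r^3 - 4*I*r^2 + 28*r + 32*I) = (r - 3*I)/(r + 2*I)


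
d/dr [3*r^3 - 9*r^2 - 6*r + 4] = 9*r^2 - 18*r - 6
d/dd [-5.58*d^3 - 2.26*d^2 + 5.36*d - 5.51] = -16.74*d^2 - 4.52*d + 5.36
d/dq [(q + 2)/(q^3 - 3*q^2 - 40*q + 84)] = (q^3 - 3*q^2 - 40*q + (q + 2)*(-3*q^2 + 6*q + 40) + 84)/(q^3 - 3*q^2 - 40*q + 84)^2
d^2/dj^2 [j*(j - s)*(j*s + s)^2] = s^2*(12*j^2 - 6*j*s + 12*j - 4*s + 2)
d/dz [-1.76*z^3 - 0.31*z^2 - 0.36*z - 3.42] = -5.28*z^2 - 0.62*z - 0.36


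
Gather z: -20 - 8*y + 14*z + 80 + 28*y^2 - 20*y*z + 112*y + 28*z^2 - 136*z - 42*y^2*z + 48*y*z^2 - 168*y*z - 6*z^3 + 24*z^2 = 28*y^2 + 104*y - 6*z^3 + z^2*(48*y + 52) + z*(-42*y^2 - 188*y - 122) + 60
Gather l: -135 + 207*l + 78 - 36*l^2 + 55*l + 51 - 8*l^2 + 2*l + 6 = -44*l^2 + 264*l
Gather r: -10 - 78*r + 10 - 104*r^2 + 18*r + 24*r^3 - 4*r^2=24*r^3 - 108*r^2 - 60*r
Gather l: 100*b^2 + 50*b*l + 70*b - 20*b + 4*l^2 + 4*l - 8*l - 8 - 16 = 100*b^2 + 50*b + 4*l^2 + l*(50*b - 4) - 24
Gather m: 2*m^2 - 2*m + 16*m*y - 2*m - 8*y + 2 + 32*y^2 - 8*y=2*m^2 + m*(16*y - 4) + 32*y^2 - 16*y + 2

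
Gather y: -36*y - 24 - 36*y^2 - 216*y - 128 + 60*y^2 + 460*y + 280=24*y^2 + 208*y + 128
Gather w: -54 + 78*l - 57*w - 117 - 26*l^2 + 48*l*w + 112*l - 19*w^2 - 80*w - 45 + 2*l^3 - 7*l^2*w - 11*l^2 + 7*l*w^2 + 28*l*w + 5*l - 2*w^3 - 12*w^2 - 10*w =2*l^3 - 37*l^2 + 195*l - 2*w^3 + w^2*(7*l - 31) + w*(-7*l^2 + 76*l - 147) - 216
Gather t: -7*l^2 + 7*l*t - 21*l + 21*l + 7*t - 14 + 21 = -7*l^2 + t*(7*l + 7) + 7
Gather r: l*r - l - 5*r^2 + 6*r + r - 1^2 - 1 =-l - 5*r^2 + r*(l + 7) - 2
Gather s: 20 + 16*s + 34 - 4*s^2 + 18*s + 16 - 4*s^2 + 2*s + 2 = -8*s^2 + 36*s + 72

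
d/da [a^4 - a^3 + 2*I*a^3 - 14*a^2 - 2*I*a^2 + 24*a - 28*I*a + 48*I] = 4*a^3 + a^2*(-3 + 6*I) + 4*a*(-7 - I) + 24 - 28*I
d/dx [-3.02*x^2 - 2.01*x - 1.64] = -6.04*x - 2.01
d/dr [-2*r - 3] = -2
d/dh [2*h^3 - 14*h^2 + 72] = 2*h*(3*h - 14)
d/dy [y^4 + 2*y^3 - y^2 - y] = 4*y^3 + 6*y^2 - 2*y - 1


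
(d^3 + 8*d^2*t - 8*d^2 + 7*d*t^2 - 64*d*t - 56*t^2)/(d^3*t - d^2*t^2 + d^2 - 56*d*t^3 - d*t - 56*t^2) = (-d^2 - d*t + 8*d + 8*t)/(-d^2*t + 8*d*t^2 - d + 8*t)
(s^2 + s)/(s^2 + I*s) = (s + 1)/(s + I)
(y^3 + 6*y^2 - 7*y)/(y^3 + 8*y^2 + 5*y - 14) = y/(y + 2)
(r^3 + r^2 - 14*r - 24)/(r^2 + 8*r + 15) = (r^2 - 2*r - 8)/(r + 5)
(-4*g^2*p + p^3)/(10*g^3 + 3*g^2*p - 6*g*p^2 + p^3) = p*(2*g + p)/(-5*g^2 - 4*g*p + p^2)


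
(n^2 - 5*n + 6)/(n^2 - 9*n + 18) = (n - 2)/(n - 6)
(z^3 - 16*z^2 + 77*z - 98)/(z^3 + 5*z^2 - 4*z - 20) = (z^2 - 14*z + 49)/(z^2 + 7*z + 10)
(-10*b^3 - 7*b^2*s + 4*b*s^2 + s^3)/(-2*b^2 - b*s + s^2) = 5*b + s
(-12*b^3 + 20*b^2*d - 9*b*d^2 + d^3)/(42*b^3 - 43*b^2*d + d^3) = (-2*b + d)/(7*b + d)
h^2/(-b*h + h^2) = -h/(b - h)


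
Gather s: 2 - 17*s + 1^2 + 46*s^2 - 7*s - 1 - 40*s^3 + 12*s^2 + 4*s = -40*s^3 + 58*s^2 - 20*s + 2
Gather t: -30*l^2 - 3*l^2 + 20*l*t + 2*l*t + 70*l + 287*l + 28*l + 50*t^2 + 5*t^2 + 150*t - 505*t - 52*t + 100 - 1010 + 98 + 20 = -33*l^2 + 385*l + 55*t^2 + t*(22*l - 407) - 792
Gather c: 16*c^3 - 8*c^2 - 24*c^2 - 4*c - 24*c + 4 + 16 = 16*c^3 - 32*c^2 - 28*c + 20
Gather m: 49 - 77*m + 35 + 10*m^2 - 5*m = 10*m^2 - 82*m + 84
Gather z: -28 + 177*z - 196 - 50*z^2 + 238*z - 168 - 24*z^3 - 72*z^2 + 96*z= -24*z^3 - 122*z^2 + 511*z - 392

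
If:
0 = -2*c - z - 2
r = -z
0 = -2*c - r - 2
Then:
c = -1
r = 0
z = 0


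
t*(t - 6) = t^2 - 6*t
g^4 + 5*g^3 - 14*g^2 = g^2*(g - 2)*(g + 7)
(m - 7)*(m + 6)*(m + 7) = m^3 + 6*m^2 - 49*m - 294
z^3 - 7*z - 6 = (z - 3)*(z + 1)*(z + 2)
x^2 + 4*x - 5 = (x - 1)*(x + 5)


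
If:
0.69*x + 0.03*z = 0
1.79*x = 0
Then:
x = 0.00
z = 0.00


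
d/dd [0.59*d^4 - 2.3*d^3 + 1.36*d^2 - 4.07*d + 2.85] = 2.36*d^3 - 6.9*d^2 + 2.72*d - 4.07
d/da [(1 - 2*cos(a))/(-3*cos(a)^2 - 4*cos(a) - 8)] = 2*(3*cos(a)^2 - 3*cos(a) - 10)*sin(a)/(-3*sin(a)^2 + 4*cos(a) + 11)^2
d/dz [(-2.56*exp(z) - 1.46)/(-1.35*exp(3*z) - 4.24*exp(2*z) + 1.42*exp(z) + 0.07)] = (-6.912*exp(3*z) - 16.7674*exp(2*z) - 12.3808*exp(z) + 1.894)*exp(z)/(1.8225*exp(6*z) + 11.448*exp(5*z) + 14.1436*exp(4*z) - 12.2306*exp(3*z) + 1.4228*exp(2*z) + 0.1988*exp(z) + 0.0049)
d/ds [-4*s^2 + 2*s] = 2 - 8*s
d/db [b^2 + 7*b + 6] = 2*b + 7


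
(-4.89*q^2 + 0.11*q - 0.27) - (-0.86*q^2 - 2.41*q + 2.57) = -4.03*q^2 + 2.52*q - 2.84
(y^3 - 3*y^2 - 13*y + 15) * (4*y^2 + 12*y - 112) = 4*y^5 - 200*y^3 + 240*y^2 + 1636*y - 1680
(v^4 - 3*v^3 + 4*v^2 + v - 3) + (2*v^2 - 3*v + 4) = v^4 - 3*v^3 + 6*v^2 - 2*v + 1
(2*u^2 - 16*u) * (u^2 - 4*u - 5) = 2*u^4 - 24*u^3 + 54*u^2 + 80*u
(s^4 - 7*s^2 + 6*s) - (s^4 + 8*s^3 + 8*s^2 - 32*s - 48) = -8*s^3 - 15*s^2 + 38*s + 48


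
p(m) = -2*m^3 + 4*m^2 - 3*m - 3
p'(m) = -6*m^2 + 8*m - 3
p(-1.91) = 31.26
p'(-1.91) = -40.17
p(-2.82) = 82.12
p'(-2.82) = -73.27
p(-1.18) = 9.40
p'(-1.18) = -20.79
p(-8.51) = 1544.80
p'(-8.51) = -505.60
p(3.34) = -42.92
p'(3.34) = -43.21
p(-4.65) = 298.53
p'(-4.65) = -169.94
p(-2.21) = 44.75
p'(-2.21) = -49.98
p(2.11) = -10.31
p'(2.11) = -12.83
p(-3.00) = 96.00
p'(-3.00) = -81.00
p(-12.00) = 4065.00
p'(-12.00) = -963.00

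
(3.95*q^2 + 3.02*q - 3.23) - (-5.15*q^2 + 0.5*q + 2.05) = 9.1*q^2 + 2.52*q - 5.28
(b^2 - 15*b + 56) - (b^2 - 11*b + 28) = 28 - 4*b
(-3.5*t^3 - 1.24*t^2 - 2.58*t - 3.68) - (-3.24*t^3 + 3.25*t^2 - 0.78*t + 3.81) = -0.26*t^3 - 4.49*t^2 - 1.8*t - 7.49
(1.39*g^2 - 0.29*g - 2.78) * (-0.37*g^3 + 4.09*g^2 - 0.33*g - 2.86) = -0.5143*g^5 + 5.7924*g^4 - 0.6162*g^3 - 15.2499*g^2 + 1.7468*g + 7.9508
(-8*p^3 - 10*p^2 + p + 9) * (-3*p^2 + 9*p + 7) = 24*p^5 - 42*p^4 - 149*p^3 - 88*p^2 + 88*p + 63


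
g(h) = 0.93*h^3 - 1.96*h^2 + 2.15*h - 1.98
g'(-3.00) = 39.02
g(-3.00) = -51.18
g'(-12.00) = 450.95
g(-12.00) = -1917.06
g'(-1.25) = 11.41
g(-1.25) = -9.55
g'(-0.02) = 2.23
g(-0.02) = -2.02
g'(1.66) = 3.33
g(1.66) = 0.44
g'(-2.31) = 26.09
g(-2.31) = -28.87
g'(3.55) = 23.39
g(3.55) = 22.56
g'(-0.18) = 2.95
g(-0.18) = -2.44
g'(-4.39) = 73.13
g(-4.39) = -127.87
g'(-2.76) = 34.22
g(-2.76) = -42.40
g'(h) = 2.79*h^2 - 3.92*h + 2.15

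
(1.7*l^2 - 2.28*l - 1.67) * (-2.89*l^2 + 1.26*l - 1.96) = -4.913*l^4 + 8.7312*l^3 - 1.3785*l^2 + 2.3646*l + 3.2732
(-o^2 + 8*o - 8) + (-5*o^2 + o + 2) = -6*o^2 + 9*o - 6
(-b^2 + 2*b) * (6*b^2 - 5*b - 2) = -6*b^4 + 17*b^3 - 8*b^2 - 4*b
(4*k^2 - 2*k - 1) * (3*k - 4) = 12*k^3 - 22*k^2 + 5*k + 4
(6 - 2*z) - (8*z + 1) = 5 - 10*z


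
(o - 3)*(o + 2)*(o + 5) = o^3 + 4*o^2 - 11*o - 30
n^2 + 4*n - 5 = (n - 1)*(n + 5)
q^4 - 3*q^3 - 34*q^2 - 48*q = q*(q - 8)*(q + 2)*(q + 3)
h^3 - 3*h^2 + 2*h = h*(h - 2)*(h - 1)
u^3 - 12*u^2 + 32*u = u*(u - 8)*(u - 4)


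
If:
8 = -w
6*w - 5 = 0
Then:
No Solution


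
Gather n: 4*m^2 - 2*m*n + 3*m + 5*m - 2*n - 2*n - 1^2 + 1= 4*m^2 + 8*m + n*(-2*m - 4)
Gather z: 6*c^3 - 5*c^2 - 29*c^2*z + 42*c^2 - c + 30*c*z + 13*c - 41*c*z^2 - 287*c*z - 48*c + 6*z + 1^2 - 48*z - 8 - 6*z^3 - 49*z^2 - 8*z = 6*c^3 + 37*c^2 - 36*c - 6*z^3 + z^2*(-41*c - 49) + z*(-29*c^2 - 257*c - 50) - 7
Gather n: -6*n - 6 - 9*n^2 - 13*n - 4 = -9*n^2 - 19*n - 10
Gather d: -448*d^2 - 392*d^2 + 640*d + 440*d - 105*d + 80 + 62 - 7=-840*d^2 + 975*d + 135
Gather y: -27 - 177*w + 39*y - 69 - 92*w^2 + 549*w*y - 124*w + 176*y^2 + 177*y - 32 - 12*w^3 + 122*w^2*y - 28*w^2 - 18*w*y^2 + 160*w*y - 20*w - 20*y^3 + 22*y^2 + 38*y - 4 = -12*w^3 - 120*w^2 - 321*w - 20*y^3 + y^2*(198 - 18*w) + y*(122*w^2 + 709*w + 254) - 132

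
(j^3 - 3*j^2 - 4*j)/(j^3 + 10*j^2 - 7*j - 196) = j*(j + 1)/(j^2 + 14*j + 49)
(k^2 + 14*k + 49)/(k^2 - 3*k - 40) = (k^2 + 14*k + 49)/(k^2 - 3*k - 40)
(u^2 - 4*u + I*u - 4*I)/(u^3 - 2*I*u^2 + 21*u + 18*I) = (u - 4)/(u^2 - 3*I*u + 18)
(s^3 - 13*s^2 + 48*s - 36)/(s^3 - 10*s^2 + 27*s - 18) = (s - 6)/(s - 3)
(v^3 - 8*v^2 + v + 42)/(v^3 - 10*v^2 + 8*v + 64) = (v^2 - 10*v + 21)/(v^2 - 12*v + 32)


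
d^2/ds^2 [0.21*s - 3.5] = 0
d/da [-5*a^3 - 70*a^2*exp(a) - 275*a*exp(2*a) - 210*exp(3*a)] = -70*a^2*exp(a) - 15*a^2 - 550*a*exp(2*a) - 140*a*exp(a) - 630*exp(3*a) - 275*exp(2*a)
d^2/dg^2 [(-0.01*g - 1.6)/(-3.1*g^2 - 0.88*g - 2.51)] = ((0.01*g + 1.6)*(6.2*g + 0.88)*(12.4*g + 1.76) - (0.186*g + 9.9376)*(3.1*g^2 + 0.88*g + 2.51))/(3.1*g^2 + 0.88*g + 2.51)^3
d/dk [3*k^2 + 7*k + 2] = 6*k + 7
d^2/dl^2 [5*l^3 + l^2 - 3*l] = 30*l + 2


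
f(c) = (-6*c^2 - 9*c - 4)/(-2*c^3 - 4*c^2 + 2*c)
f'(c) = (-12*c - 9)/(-2*c^3 - 4*c^2 + 2*c) + (-6*c^2 - 9*c - 4)*(6*c^2 + 8*c - 2)/(-2*c^3 - 4*c^2 + 2*c)^2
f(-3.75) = -1.31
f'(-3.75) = -0.78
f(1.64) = 2.14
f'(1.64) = -1.82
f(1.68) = 2.07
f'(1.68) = -1.70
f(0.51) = 35.53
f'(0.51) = -399.81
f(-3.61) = -1.43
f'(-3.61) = -0.96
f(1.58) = 2.26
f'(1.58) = -2.03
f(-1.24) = 0.43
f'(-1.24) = -0.98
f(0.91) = 5.72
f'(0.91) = -12.90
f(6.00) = 0.49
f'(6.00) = -0.08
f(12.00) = 0.24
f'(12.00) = -0.02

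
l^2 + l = l*(l + 1)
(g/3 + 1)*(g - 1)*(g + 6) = g^3/3 + 8*g^2/3 + 3*g - 6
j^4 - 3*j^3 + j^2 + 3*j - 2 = (j - 2)*(j - 1)^2*(j + 1)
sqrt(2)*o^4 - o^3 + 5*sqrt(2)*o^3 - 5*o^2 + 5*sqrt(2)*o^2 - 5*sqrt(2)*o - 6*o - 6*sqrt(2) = (o + 2)*(o + 3)*(o - sqrt(2))*(sqrt(2)*o + 1)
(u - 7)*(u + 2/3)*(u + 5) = u^3 - 4*u^2/3 - 109*u/3 - 70/3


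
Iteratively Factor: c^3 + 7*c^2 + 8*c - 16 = (c + 4)*(c^2 + 3*c - 4) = (c - 1)*(c + 4)*(c + 4)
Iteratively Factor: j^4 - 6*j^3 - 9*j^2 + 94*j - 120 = (j - 3)*(j^3 - 3*j^2 - 18*j + 40) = (j - 3)*(j + 4)*(j^2 - 7*j + 10) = (j - 3)*(j - 2)*(j + 4)*(j - 5)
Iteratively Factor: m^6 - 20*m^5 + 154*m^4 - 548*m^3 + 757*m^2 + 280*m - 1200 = (m - 3)*(m^5 - 17*m^4 + 103*m^3 - 239*m^2 + 40*m + 400) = (m - 5)*(m - 3)*(m^4 - 12*m^3 + 43*m^2 - 24*m - 80) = (m - 5)*(m - 3)*(m + 1)*(m^3 - 13*m^2 + 56*m - 80) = (m - 5)*(m - 4)*(m - 3)*(m + 1)*(m^2 - 9*m + 20) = (m - 5)*(m - 4)^2*(m - 3)*(m + 1)*(m - 5)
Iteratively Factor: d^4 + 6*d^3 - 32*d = (d)*(d^3 + 6*d^2 - 32) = d*(d + 4)*(d^2 + 2*d - 8) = d*(d + 4)^2*(d - 2)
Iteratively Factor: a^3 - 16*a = (a + 4)*(a^2 - 4*a) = (a - 4)*(a + 4)*(a)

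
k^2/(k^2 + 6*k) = k/(k + 6)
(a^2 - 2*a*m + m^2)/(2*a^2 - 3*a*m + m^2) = (a - m)/(2*a - m)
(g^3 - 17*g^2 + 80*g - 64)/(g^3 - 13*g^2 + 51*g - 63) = (g^3 - 17*g^2 + 80*g - 64)/(g^3 - 13*g^2 + 51*g - 63)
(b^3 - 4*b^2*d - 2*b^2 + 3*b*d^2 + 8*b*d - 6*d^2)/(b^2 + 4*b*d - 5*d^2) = (b^2 - 3*b*d - 2*b + 6*d)/(b + 5*d)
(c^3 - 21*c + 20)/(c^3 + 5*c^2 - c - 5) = (c - 4)/(c + 1)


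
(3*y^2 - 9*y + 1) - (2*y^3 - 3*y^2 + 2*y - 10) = -2*y^3 + 6*y^2 - 11*y + 11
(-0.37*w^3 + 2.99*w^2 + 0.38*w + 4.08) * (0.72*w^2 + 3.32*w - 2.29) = -0.2664*w^5 + 0.9244*w^4 + 11.0477*w^3 - 2.6479*w^2 + 12.6754*w - 9.3432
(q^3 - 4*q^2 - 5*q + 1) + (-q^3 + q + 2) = -4*q^2 - 4*q + 3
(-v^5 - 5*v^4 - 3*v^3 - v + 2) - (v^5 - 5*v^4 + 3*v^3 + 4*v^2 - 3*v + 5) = -2*v^5 - 6*v^3 - 4*v^2 + 2*v - 3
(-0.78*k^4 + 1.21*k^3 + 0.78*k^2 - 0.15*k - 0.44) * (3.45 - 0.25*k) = 0.195*k^5 - 2.9935*k^4 + 3.9795*k^3 + 2.7285*k^2 - 0.4075*k - 1.518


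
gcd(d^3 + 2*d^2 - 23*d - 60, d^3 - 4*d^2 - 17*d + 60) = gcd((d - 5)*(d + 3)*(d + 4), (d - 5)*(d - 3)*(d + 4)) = d^2 - d - 20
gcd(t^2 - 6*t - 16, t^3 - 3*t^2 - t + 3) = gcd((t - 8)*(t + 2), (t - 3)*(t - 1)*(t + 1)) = 1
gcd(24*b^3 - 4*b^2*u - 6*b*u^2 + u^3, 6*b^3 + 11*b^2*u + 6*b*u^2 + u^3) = 2*b + u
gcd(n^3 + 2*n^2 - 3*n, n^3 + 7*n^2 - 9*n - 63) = n + 3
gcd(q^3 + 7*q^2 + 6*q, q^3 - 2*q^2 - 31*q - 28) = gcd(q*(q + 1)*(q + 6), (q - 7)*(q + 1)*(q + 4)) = q + 1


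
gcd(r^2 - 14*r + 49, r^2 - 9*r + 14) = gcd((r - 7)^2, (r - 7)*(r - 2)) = r - 7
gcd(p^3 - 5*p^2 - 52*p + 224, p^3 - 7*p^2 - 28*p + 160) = p^2 - 12*p + 32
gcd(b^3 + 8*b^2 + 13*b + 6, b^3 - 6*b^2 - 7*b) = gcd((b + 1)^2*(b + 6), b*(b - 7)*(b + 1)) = b + 1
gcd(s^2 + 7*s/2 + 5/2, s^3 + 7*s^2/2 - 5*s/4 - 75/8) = s + 5/2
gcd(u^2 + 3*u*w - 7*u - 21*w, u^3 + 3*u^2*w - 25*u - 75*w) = u + 3*w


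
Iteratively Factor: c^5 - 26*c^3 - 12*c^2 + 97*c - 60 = (c + 4)*(c^4 - 4*c^3 - 10*c^2 + 28*c - 15) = (c + 3)*(c + 4)*(c^3 - 7*c^2 + 11*c - 5) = (c - 1)*(c + 3)*(c + 4)*(c^2 - 6*c + 5) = (c - 1)^2*(c + 3)*(c + 4)*(c - 5)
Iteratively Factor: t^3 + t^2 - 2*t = (t)*(t^2 + t - 2) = t*(t - 1)*(t + 2)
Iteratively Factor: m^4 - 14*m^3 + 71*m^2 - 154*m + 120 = (m - 3)*(m^3 - 11*m^2 + 38*m - 40) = (m - 5)*(m - 3)*(m^2 - 6*m + 8) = (m - 5)*(m - 4)*(m - 3)*(m - 2)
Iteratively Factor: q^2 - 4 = (q + 2)*(q - 2)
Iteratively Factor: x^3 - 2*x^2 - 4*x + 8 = (x - 2)*(x^2 - 4) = (x - 2)*(x + 2)*(x - 2)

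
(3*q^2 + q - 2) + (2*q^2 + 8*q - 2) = 5*q^2 + 9*q - 4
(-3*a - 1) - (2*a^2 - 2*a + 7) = -2*a^2 - a - 8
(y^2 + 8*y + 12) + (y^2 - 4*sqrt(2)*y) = 2*y^2 - 4*sqrt(2)*y + 8*y + 12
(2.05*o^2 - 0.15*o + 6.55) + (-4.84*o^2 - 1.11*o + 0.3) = -2.79*o^2 - 1.26*o + 6.85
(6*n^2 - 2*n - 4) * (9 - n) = -6*n^3 + 56*n^2 - 14*n - 36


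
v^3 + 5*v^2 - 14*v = v*(v - 2)*(v + 7)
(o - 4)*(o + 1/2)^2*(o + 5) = o^4 + 2*o^3 - 75*o^2/4 - 79*o/4 - 5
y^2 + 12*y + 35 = (y + 5)*(y + 7)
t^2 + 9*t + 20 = (t + 4)*(t + 5)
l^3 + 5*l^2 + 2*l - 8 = (l - 1)*(l + 2)*(l + 4)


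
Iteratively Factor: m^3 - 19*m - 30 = (m + 3)*(m^2 - 3*m - 10) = (m - 5)*(m + 3)*(m + 2)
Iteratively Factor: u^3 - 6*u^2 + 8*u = (u - 2)*(u^2 - 4*u) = (u - 4)*(u - 2)*(u)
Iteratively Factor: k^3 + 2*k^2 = (k)*(k^2 + 2*k) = k*(k + 2)*(k)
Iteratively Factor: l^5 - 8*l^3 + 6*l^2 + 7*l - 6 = (l - 1)*(l^4 + l^3 - 7*l^2 - l + 6) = (l - 1)*(l + 1)*(l^3 - 7*l + 6) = (l - 1)^2*(l + 1)*(l^2 + l - 6) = (l - 2)*(l - 1)^2*(l + 1)*(l + 3)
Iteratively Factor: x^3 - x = (x - 1)*(x^2 + x) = x*(x - 1)*(x + 1)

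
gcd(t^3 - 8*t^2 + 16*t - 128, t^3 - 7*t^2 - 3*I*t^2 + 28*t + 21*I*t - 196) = t + 4*I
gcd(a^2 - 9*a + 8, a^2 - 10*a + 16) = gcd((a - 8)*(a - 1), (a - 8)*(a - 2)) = a - 8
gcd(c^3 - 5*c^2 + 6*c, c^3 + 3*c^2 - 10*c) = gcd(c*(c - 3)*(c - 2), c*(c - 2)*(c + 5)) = c^2 - 2*c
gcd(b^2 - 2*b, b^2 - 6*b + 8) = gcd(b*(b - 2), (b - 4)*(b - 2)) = b - 2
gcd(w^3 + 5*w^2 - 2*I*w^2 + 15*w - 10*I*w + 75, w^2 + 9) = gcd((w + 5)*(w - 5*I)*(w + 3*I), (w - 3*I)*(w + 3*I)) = w + 3*I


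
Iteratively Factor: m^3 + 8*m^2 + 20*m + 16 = (m + 4)*(m^2 + 4*m + 4) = (m + 2)*(m + 4)*(m + 2)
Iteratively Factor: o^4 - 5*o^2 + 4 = (o - 1)*(o^3 + o^2 - 4*o - 4) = (o - 1)*(o + 1)*(o^2 - 4) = (o - 2)*(o - 1)*(o + 1)*(o + 2)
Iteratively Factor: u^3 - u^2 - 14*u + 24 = (u - 2)*(u^2 + u - 12) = (u - 3)*(u - 2)*(u + 4)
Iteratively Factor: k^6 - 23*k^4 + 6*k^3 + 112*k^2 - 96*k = (k - 1)*(k^5 + k^4 - 22*k^3 - 16*k^2 + 96*k) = (k - 4)*(k - 1)*(k^4 + 5*k^3 - 2*k^2 - 24*k) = (k - 4)*(k - 2)*(k - 1)*(k^3 + 7*k^2 + 12*k) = (k - 4)*(k - 2)*(k - 1)*(k + 3)*(k^2 + 4*k) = (k - 4)*(k - 2)*(k - 1)*(k + 3)*(k + 4)*(k)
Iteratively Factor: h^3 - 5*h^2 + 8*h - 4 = (h - 1)*(h^2 - 4*h + 4) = (h - 2)*(h - 1)*(h - 2)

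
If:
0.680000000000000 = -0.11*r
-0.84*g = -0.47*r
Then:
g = -3.46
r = -6.18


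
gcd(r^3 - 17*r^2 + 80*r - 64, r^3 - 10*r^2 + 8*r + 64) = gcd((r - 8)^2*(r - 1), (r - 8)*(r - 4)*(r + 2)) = r - 8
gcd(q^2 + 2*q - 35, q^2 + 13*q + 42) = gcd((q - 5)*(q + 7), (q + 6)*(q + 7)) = q + 7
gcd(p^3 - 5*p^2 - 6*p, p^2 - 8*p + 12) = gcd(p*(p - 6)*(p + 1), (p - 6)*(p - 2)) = p - 6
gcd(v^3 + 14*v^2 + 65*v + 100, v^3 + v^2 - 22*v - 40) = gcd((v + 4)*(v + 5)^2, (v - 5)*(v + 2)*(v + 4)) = v + 4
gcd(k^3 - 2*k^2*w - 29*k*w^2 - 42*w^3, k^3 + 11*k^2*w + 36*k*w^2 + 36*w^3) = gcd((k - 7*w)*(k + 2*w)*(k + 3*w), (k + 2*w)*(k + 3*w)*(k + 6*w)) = k^2 + 5*k*w + 6*w^2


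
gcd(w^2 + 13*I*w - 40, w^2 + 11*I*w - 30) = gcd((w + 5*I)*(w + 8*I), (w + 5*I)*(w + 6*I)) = w + 5*I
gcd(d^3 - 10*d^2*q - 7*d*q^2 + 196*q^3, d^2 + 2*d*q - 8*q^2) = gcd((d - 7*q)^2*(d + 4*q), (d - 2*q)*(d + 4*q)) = d + 4*q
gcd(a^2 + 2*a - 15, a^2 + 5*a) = a + 5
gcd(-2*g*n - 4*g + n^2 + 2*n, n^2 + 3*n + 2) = n + 2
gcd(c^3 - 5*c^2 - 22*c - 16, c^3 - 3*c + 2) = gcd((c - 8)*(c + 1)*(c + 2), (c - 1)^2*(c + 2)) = c + 2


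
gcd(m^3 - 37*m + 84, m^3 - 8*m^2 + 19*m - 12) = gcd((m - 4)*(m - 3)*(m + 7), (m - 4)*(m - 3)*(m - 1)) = m^2 - 7*m + 12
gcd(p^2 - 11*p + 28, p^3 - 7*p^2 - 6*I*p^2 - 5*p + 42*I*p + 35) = p - 7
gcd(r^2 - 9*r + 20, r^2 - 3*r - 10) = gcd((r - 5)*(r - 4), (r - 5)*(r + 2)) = r - 5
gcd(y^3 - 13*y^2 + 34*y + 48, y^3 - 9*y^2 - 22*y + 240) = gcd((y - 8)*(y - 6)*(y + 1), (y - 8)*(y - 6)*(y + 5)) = y^2 - 14*y + 48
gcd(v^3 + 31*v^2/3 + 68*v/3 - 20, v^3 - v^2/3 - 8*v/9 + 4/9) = v - 2/3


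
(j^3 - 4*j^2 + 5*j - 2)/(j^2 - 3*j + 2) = j - 1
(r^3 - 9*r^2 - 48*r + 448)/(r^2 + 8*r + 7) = (r^2 - 16*r + 64)/(r + 1)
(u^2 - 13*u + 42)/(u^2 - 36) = (u - 7)/(u + 6)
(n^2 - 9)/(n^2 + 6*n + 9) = (n - 3)/(n + 3)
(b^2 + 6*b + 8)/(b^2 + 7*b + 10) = (b + 4)/(b + 5)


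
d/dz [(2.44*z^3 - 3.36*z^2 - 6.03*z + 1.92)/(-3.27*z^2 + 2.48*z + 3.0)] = (-7.9788*z^4 + 12.1024*z^3 - 6.0909*z^2 - 7.6032*z - 22.8516)/(10.6929*z^4 - 16.2192*z^3 - 13.4696*z^2 + 14.88*z + 9.0)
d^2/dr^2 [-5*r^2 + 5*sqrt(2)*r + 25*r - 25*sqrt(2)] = -10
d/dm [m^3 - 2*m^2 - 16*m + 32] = 3*m^2 - 4*m - 16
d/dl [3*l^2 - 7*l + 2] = 6*l - 7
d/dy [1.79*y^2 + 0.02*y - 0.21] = 3.58*y + 0.02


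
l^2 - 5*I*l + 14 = (l - 7*I)*(l + 2*I)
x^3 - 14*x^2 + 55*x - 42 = (x - 7)*(x - 6)*(x - 1)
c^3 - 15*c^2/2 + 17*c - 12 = (c - 4)*(c - 2)*(c - 3/2)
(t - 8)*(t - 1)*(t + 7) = t^3 - 2*t^2 - 55*t + 56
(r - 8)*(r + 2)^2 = r^3 - 4*r^2 - 28*r - 32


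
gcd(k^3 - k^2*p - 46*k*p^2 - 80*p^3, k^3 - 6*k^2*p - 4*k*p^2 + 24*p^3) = k + 2*p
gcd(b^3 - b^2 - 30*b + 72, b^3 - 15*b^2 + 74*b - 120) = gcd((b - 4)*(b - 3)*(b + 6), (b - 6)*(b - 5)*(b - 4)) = b - 4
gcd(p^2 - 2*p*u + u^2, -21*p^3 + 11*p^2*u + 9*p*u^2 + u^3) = p - u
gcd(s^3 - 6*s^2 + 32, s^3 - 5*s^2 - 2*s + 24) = s^2 - 2*s - 8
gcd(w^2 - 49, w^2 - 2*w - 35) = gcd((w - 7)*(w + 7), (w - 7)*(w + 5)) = w - 7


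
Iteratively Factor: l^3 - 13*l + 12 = (l - 1)*(l^2 + l - 12) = (l - 3)*(l - 1)*(l + 4)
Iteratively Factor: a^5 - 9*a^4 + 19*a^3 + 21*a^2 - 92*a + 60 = (a - 2)*(a^4 - 7*a^3 + 5*a^2 + 31*a - 30) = (a - 2)*(a + 2)*(a^3 - 9*a^2 + 23*a - 15) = (a - 5)*(a - 2)*(a + 2)*(a^2 - 4*a + 3) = (a - 5)*(a - 3)*(a - 2)*(a + 2)*(a - 1)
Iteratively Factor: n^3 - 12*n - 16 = (n - 4)*(n^2 + 4*n + 4) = (n - 4)*(n + 2)*(n + 2)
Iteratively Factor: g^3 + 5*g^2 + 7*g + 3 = (g + 1)*(g^2 + 4*g + 3) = (g + 1)^2*(g + 3)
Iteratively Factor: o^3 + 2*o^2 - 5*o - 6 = (o + 3)*(o^2 - o - 2) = (o + 1)*(o + 3)*(o - 2)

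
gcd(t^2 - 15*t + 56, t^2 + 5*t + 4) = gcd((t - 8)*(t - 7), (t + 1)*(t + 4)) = 1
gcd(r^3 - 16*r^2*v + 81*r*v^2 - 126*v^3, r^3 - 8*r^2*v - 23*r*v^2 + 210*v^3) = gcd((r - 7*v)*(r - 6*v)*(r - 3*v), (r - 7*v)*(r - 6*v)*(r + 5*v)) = r^2 - 13*r*v + 42*v^2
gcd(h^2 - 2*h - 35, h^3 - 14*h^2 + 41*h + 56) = h - 7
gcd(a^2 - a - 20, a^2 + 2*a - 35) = a - 5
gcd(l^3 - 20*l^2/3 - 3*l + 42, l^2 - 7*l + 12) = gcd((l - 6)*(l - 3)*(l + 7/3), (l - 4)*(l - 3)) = l - 3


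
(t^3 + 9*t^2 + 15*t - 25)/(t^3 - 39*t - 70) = (t^2 + 4*t - 5)/(t^2 - 5*t - 14)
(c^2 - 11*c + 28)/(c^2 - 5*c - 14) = (c - 4)/(c + 2)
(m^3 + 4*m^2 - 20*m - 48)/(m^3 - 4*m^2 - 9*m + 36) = (m^2 + 8*m + 12)/(m^2 - 9)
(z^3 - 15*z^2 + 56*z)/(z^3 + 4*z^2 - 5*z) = (z^2 - 15*z + 56)/(z^2 + 4*z - 5)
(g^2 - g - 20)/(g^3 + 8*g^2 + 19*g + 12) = (g - 5)/(g^2 + 4*g + 3)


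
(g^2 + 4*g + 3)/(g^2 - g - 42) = (g^2 + 4*g + 3)/(g^2 - g - 42)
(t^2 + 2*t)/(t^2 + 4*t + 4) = t/(t + 2)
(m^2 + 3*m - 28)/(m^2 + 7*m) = (m - 4)/m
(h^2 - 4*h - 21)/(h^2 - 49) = (h + 3)/(h + 7)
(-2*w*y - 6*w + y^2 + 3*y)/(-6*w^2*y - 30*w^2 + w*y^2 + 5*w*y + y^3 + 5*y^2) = (y + 3)/(3*w*y + 15*w + y^2 + 5*y)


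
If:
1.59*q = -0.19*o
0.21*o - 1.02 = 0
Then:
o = 4.86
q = -0.58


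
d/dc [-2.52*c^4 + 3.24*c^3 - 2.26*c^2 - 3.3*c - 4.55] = -10.08*c^3 + 9.72*c^2 - 4.52*c - 3.3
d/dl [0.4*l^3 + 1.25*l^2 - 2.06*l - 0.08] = 1.2*l^2 + 2.5*l - 2.06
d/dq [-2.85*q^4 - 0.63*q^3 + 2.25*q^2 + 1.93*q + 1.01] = -11.4*q^3 - 1.89*q^2 + 4.5*q + 1.93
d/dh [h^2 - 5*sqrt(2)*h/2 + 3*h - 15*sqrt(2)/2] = 2*h - 5*sqrt(2)/2 + 3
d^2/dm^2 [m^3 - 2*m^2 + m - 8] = 6*m - 4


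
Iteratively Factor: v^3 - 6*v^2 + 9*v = (v - 3)*(v^2 - 3*v) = (v - 3)^2*(v)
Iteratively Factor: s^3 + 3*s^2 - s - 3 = (s - 1)*(s^2 + 4*s + 3) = (s - 1)*(s + 3)*(s + 1)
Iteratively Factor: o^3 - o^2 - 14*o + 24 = (o - 2)*(o^2 + o - 12) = (o - 2)*(o + 4)*(o - 3)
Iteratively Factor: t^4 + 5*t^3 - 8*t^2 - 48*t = (t + 4)*(t^3 + t^2 - 12*t) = (t - 3)*(t + 4)*(t^2 + 4*t) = (t - 3)*(t + 4)^2*(t)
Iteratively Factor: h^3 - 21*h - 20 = (h + 4)*(h^2 - 4*h - 5) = (h + 1)*(h + 4)*(h - 5)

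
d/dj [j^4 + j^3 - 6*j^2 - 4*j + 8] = 4*j^3 + 3*j^2 - 12*j - 4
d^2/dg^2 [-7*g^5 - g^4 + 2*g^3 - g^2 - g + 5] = -140*g^3 - 12*g^2 + 12*g - 2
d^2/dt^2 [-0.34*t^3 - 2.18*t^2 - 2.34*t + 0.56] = -2.04*t - 4.36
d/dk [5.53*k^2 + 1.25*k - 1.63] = 11.06*k + 1.25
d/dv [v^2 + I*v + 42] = 2*v + I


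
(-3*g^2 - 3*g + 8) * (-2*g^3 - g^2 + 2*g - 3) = 6*g^5 + 9*g^4 - 19*g^3 - 5*g^2 + 25*g - 24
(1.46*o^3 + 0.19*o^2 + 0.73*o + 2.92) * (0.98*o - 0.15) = 1.4308*o^4 - 0.0328*o^3 + 0.6869*o^2 + 2.7521*o - 0.438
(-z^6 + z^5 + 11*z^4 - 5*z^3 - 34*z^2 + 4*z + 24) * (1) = -z^6 + z^5 + 11*z^4 - 5*z^3 - 34*z^2 + 4*z + 24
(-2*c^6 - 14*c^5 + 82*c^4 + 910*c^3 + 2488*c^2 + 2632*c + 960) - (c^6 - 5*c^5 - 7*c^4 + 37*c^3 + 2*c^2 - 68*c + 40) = -3*c^6 - 9*c^5 + 89*c^4 + 873*c^3 + 2486*c^2 + 2700*c + 920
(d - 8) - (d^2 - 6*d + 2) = -d^2 + 7*d - 10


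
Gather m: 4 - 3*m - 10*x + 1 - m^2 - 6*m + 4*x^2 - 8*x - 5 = -m^2 - 9*m + 4*x^2 - 18*x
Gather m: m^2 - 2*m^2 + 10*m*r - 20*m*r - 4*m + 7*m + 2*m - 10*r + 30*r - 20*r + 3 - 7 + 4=-m^2 + m*(5 - 10*r)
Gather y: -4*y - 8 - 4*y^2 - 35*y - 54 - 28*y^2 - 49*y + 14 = -32*y^2 - 88*y - 48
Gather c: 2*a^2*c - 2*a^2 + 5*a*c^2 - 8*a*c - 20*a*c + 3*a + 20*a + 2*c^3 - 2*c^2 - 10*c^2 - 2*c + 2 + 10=-2*a^2 + 23*a + 2*c^3 + c^2*(5*a - 12) + c*(2*a^2 - 28*a - 2) + 12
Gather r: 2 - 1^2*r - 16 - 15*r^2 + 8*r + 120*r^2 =105*r^2 + 7*r - 14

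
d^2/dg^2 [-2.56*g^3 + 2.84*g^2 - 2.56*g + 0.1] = 5.68 - 15.36*g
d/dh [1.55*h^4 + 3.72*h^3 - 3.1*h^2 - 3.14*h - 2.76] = 6.2*h^3 + 11.16*h^2 - 6.2*h - 3.14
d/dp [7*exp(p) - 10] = 7*exp(p)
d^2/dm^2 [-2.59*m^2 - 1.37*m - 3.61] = -5.18000000000000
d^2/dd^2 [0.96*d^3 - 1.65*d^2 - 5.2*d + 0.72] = 5.76*d - 3.3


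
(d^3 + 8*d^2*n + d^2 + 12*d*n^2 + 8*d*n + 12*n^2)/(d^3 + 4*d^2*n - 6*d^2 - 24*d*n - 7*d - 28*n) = (d^2 + 8*d*n + 12*n^2)/(d^2 + 4*d*n - 7*d - 28*n)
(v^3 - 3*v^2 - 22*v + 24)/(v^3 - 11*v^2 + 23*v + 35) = (v^3 - 3*v^2 - 22*v + 24)/(v^3 - 11*v^2 + 23*v + 35)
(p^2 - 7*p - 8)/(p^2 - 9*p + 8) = (p + 1)/(p - 1)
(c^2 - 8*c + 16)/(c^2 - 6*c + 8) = (c - 4)/(c - 2)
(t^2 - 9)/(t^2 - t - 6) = (t + 3)/(t + 2)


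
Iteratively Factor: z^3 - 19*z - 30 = (z + 2)*(z^2 - 2*z - 15) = (z + 2)*(z + 3)*(z - 5)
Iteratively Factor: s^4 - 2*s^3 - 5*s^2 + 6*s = (s)*(s^3 - 2*s^2 - 5*s + 6) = s*(s - 1)*(s^2 - s - 6) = s*(s - 3)*(s - 1)*(s + 2)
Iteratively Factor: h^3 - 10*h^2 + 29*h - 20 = (h - 5)*(h^2 - 5*h + 4) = (h - 5)*(h - 1)*(h - 4)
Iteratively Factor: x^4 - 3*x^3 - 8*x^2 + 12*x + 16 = (x + 2)*(x^3 - 5*x^2 + 2*x + 8) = (x - 4)*(x + 2)*(x^2 - x - 2) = (x - 4)*(x + 1)*(x + 2)*(x - 2)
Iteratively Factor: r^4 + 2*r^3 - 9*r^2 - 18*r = (r)*(r^3 + 2*r^2 - 9*r - 18) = r*(r + 3)*(r^2 - r - 6) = r*(r - 3)*(r + 3)*(r + 2)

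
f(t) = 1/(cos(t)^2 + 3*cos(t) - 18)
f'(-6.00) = 0.01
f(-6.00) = -0.07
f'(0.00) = 0.00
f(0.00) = -0.07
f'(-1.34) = -0.01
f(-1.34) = -0.06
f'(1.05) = 0.01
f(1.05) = -0.06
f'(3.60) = -0.00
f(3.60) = -0.05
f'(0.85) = 0.01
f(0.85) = -0.06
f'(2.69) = 0.00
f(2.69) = -0.05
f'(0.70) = 0.01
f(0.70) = -0.07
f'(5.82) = -0.01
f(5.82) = -0.07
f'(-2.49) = -0.00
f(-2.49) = -0.05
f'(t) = (2*sin(t)*cos(t) + 3*sin(t))/(cos(t)^2 + 3*cos(t) - 18)^2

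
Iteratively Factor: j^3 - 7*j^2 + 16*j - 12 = (j - 2)*(j^2 - 5*j + 6) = (j - 3)*(j - 2)*(j - 2)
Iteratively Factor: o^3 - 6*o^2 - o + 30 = (o - 3)*(o^2 - 3*o - 10) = (o - 5)*(o - 3)*(o + 2)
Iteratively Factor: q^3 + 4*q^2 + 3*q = (q + 1)*(q^2 + 3*q) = (q + 1)*(q + 3)*(q)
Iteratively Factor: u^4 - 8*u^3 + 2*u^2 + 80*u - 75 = (u - 1)*(u^3 - 7*u^2 - 5*u + 75) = (u - 1)*(u + 3)*(u^2 - 10*u + 25) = (u - 5)*(u - 1)*(u + 3)*(u - 5)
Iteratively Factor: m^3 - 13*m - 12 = (m - 4)*(m^2 + 4*m + 3) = (m - 4)*(m + 3)*(m + 1)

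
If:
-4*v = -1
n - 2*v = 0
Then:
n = 1/2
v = 1/4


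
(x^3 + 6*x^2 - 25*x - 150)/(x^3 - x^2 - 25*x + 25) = (x + 6)/(x - 1)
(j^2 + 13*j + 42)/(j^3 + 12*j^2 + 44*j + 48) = (j + 7)/(j^2 + 6*j + 8)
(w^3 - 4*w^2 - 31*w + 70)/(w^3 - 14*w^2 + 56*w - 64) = (w^2 - 2*w - 35)/(w^2 - 12*w + 32)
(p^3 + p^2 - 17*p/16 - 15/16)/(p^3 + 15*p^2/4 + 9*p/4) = (4*p^2 + p - 5)/(4*p*(p + 3))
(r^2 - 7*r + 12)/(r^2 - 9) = (r - 4)/(r + 3)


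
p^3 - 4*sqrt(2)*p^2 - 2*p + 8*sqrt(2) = (p - 4*sqrt(2))*(p - sqrt(2))*(p + sqrt(2))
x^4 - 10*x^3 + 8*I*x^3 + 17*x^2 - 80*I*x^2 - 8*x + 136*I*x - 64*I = (x - 8)*(x + 8*I)*(-I*x + I)*(I*x - I)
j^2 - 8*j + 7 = (j - 7)*(j - 1)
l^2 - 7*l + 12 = (l - 4)*(l - 3)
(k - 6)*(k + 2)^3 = k^4 - 24*k^2 - 64*k - 48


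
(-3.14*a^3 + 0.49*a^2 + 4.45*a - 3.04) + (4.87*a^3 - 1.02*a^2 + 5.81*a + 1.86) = 1.73*a^3 - 0.53*a^2 + 10.26*a - 1.18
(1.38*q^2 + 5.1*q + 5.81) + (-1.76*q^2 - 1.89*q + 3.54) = -0.38*q^2 + 3.21*q + 9.35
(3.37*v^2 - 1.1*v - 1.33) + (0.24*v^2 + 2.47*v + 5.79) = 3.61*v^2 + 1.37*v + 4.46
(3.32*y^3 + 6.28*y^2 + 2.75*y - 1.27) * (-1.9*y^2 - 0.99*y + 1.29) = -6.308*y^5 - 15.2188*y^4 - 7.1594*y^3 + 7.7917*y^2 + 4.8048*y - 1.6383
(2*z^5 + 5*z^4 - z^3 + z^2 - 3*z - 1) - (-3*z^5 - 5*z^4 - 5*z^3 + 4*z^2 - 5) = 5*z^5 + 10*z^4 + 4*z^3 - 3*z^2 - 3*z + 4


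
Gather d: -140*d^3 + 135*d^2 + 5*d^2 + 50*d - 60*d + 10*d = -140*d^3 + 140*d^2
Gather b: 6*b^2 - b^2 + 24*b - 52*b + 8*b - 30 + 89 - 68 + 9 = 5*b^2 - 20*b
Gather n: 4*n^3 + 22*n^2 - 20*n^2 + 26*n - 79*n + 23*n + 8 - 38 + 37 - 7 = 4*n^3 + 2*n^2 - 30*n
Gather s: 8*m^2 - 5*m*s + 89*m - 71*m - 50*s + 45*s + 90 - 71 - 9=8*m^2 + 18*m + s*(-5*m - 5) + 10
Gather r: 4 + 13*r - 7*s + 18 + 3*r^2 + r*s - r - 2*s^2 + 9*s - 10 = 3*r^2 + r*(s + 12) - 2*s^2 + 2*s + 12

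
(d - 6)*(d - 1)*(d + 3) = d^3 - 4*d^2 - 15*d + 18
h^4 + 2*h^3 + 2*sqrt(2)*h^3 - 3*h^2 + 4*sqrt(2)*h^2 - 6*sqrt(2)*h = h*(h - 1)*(h + 3)*(h + 2*sqrt(2))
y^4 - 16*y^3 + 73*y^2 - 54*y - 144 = (y - 8)*(y - 6)*(y - 3)*(y + 1)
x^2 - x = x*(x - 1)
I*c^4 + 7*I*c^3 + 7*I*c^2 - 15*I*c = c*(c + 3)*(c + 5)*(I*c - I)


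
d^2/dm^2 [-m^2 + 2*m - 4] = -2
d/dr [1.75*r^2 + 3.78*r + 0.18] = 3.5*r + 3.78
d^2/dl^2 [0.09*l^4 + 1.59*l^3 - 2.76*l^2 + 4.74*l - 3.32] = 1.08*l^2 + 9.54*l - 5.52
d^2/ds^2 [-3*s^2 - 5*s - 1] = -6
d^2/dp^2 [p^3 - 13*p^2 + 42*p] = 6*p - 26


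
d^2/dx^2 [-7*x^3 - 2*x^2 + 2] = -42*x - 4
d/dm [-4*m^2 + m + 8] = 1 - 8*m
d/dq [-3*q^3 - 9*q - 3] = -9*q^2 - 9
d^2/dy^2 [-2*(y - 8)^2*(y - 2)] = 72 - 12*y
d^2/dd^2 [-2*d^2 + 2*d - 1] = -4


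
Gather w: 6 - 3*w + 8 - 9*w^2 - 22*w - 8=-9*w^2 - 25*w + 6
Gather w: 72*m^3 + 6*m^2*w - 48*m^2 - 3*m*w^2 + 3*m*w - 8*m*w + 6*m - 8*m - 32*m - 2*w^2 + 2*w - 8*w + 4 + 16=72*m^3 - 48*m^2 - 34*m + w^2*(-3*m - 2) + w*(6*m^2 - 5*m - 6) + 20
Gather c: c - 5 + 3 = c - 2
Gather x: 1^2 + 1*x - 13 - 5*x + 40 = 28 - 4*x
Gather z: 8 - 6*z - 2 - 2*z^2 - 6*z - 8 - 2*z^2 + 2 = -4*z^2 - 12*z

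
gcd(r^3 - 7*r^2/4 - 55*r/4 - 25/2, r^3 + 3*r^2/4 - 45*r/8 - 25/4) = r^2 + 13*r/4 + 5/2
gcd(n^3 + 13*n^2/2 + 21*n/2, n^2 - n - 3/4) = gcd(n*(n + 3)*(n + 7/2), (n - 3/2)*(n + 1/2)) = 1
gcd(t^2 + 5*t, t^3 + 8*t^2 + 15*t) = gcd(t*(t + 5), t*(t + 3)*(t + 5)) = t^2 + 5*t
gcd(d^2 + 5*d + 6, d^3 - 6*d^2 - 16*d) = d + 2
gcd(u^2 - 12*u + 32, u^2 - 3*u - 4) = u - 4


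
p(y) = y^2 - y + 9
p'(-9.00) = -19.00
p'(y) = 2*y - 1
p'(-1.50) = -4.00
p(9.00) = 81.00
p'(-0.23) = -1.46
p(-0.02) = 9.02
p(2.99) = 14.95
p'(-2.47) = -5.94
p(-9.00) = 99.00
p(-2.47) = 17.57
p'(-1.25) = -3.50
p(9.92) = 97.49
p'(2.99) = 4.98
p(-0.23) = 9.28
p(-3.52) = 24.91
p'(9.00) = 17.00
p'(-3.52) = -8.04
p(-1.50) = 12.75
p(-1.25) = 11.81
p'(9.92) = 18.84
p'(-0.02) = -1.04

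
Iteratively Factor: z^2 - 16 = (z + 4)*(z - 4)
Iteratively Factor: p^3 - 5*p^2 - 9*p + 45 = (p - 5)*(p^2 - 9) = (p - 5)*(p + 3)*(p - 3)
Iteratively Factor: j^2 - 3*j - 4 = (j + 1)*(j - 4)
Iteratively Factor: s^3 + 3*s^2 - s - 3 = (s + 3)*(s^2 - 1) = (s - 1)*(s + 3)*(s + 1)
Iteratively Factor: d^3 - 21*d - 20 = (d + 1)*(d^2 - d - 20) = (d + 1)*(d + 4)*(d - 5)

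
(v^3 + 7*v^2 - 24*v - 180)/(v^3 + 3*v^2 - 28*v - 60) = (v + 6)/(v + 2)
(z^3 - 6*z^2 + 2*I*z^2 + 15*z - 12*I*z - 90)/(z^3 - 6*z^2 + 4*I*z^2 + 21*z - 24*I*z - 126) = (z + 5*I)/(z + 7*I)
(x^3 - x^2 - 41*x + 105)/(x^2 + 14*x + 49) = (x^2 - 8*x + 15)/(x + 7)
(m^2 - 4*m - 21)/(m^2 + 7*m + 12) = (m - 7)/(m + 4)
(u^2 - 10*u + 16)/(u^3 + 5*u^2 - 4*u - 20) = (u - 8)/(u^2 + 7*u + 10)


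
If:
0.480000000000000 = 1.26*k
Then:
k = 0.38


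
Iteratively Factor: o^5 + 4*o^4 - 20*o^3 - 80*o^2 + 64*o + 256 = (o + 4)*(o^4 - 20*o^2 + 64) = (o - 2)*(o + 4)*(o^3 + 2*o^2 - 16*o - 32) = (o - 4)*(o - 2)*(o + 4)*(o^2 + 6*o + 8) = (o - 4)*(o - 2)*(o + 4)^2*(o + 2)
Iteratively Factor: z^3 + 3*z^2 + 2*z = (z + 2)*(z^2 + z) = (z + 1)*(z + 2)*(z)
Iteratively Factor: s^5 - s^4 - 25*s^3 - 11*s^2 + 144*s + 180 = (s + 2)*(s^4 - 3*s^3 - 19*s^2 + 27*s + 90) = (s - 5)*(s + 2)*(s^3 + 2*s^2 - 9*s - 18) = (s - 5)*(s - 3)*(s + 2)*(s^2 + 5*s + 6) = (s - 5)*(s - 3)*(s + 2)^2*(s + 3)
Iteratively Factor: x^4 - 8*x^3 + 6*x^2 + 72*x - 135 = (x + 3)*(x^3 - 11*x^2 + 39*x - 45) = (x - 5)*(x + 3)*(x^2 - 6*x + 9) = (x - 5)*(x - 3)*(x + 3)*(x - 3)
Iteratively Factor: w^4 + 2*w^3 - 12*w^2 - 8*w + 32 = (w - 2)*(w^3 + 4*w^2 - 4*w - 16) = (w - 2)*(w + 4)*(w^2 - 4) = (w - 2)*(w + 2)*(w + 4)*(w - 2)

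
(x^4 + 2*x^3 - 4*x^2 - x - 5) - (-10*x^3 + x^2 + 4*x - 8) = x^4 + 12*x^3 - 5*x^2 - 5*x + 3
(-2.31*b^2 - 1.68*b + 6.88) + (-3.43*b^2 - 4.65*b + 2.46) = -5.74*b^2 - 6.33*b + 9.34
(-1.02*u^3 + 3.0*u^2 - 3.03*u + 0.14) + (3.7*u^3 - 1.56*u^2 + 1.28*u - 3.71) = 2.68*u^3 + 1.44*u^2 - 1.75*u - 3.57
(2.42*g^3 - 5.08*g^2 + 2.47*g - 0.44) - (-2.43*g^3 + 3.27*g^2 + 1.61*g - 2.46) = 4.85*g^3 - 8.35*g^2 + 0.86*g + 2.02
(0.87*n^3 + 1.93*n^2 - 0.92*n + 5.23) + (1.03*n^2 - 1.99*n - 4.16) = 0.87*n^3 + 2.96*n^2 - 2.91*n + 1.07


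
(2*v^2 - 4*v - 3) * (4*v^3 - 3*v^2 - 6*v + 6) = 8*v^5 - 22*v^4 - 12*v^3 + 45*v^2 - 6*v - 18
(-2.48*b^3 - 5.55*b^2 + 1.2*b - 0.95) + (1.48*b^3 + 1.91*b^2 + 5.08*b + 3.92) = -1.0*b^3 - 3.64*b^2 + 6.28*b + 2.97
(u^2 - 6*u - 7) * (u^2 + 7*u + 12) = u^4 + u^3 - 37*u^2 - 121*u - 84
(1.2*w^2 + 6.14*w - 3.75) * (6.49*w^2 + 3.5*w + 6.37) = 7.788*w^4 + 44.0486*w^3 + 4.7965*w^2 + 25.9868*w - 23.8875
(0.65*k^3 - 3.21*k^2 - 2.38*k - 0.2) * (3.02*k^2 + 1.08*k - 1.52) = 1.963*k^5 - 8.9922*k^4 - 11.6424*k^3 + 1.7048*k^2 + 3.4016*k + 0.304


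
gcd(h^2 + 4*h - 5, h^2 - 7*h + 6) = h - 1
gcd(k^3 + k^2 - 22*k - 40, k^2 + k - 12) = k + 4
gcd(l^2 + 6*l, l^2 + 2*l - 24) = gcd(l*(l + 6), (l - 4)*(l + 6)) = l + 6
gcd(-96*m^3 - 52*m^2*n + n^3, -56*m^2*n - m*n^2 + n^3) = 8*m - n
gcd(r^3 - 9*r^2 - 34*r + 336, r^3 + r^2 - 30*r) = r + 6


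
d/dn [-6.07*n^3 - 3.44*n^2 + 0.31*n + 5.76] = -18.21*n^2 - 6.88*n + 0.31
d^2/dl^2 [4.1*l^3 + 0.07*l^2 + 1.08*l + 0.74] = 24.6*l + 0.14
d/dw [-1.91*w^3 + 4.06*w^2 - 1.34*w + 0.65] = -5.73*w^2 + 8.12*w - 1.34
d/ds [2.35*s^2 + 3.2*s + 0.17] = 4.7*s + 3.2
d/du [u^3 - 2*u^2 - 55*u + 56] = 3*u^2 - 4*u - 55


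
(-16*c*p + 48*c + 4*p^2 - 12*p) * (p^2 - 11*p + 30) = -16*c*p^3 + 224*c*p^2 - 1008*c*p + 1440*c + 4*p^4 - 56*p^3 + 252*p^2 - 360*p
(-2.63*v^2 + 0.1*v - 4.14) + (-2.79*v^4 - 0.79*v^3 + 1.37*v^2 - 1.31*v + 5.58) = -2.79*v^4 - 0.79*v^3 - 1.26*v^2 - 1.21*v + 1.44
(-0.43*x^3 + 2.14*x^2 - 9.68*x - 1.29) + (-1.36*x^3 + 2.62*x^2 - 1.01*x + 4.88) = -1.79*x^3 + 4.76*x^2 - 10.69*x + 3.59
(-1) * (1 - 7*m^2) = 7*m^2 - 1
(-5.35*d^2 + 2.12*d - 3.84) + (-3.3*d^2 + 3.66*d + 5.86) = -8.65*d^2 + 5.78*d + 2.02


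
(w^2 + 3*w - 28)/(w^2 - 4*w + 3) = (w^2 + 3*w - 28)/(w^2 - 4*w + 3)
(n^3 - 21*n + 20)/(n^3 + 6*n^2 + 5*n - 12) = (n^2 + n - 20)/(n^2 + 7*n + 12)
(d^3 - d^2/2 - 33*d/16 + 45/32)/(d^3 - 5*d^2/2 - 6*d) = (d^2 - 2*d + 15/16)/(d*(d - 4))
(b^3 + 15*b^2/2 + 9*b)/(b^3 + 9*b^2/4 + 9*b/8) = 4*(b + 6)/(4*b + 3)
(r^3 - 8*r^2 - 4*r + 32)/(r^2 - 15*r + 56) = (r^2 - 4)/(r - 7)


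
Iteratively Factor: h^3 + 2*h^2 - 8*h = (h + 4)*(h^2 - 2*h) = h*(h + 4)*(h - 2)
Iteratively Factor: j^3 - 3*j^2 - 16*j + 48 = (j - 4)*(j^2 + j - 12) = (j - 4)*(j + 4)*(j - 3)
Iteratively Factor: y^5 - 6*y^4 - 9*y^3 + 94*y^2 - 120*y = (y - 2)*(y^4 - 4*y^3 - 17*y^2 + 60*y) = (y - 5)*(y - 2)*(y^3 + y^2 - 12*y) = (y - 5)*(y - 3)*(y - 2)*(y^2 + 4*y) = y*(y - 5)*(y - 3)*(y - 2)*(y + 4)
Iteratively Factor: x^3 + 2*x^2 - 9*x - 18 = (x - 3)*(x^2 + 5*x + 6) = (x - 3)*(x + 3)*(x + 2)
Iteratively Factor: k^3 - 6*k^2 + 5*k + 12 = (k - 4)*(k^2 - 2*k - 3) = (k - 4)*(k + 1)*(k - 3)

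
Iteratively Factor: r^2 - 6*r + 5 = (r - 5)*(r - 1)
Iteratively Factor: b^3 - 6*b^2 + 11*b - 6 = (b - 2)*(b^2 - 4*b + 3) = (b - 3)*(b - 2)*(b - 1)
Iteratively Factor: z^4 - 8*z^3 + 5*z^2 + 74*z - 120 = (z - 5)*(z^3 - 3*z^2 - 10*z + 24) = (z - 5)*(z - 4)*(z^2 + z - 6) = (z - 5)*(z - 4)*(z + 3)*(z - 2)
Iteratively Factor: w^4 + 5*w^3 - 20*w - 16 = (w + 1)*(w^3 + 4*w^2 - 4*w - 16) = (w - 2)*(w + 1)*(w^2 + 6*w + 8) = (w - 2)*(w + 1)*(w + 4)*(w + 2)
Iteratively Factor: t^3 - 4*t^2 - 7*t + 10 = (t + 2)*(t^2 - 6*t + 5) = (t - 1)*(t + 2)*(t - 5)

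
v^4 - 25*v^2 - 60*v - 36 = (v - 6)*(v + 1)*(v + 2)*(v + 3)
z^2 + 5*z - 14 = (z - 2)*(z + 7)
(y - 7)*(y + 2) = y^2 - 5*y - 14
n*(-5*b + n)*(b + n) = -5*b^2*n - 4*b*n^2 + n^3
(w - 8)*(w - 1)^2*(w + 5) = w^4 - 5*w^3 - 33*w^2 + 77*w - 40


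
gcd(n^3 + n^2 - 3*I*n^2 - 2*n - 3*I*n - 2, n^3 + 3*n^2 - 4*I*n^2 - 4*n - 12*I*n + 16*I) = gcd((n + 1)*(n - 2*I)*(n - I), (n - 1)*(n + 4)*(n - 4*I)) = 1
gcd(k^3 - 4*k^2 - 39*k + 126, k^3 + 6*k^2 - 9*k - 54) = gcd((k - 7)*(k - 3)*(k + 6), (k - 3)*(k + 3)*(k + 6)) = k^2 + 3*k - 18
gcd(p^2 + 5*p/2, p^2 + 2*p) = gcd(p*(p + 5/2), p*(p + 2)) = p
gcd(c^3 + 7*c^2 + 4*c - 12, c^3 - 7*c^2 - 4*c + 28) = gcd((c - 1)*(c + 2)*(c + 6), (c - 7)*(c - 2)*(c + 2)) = c + 2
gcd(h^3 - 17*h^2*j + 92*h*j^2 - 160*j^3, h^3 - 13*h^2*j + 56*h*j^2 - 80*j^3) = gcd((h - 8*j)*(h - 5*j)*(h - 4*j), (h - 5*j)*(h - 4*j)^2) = h^2 - 9*h*j + 20*j^2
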